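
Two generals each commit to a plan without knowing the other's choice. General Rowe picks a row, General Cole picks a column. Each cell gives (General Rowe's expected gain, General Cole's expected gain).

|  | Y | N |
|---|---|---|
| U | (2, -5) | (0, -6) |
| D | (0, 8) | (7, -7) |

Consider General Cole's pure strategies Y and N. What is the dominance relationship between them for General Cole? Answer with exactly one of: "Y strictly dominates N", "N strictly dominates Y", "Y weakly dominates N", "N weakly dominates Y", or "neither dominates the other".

Compare Y to N across every action of General Rowe: U: -5>-6, D: 8>-7.
Y gives a strictly higher payoff against every action of General Rowe, so Y strictly dominates N.

Y strictly dominates N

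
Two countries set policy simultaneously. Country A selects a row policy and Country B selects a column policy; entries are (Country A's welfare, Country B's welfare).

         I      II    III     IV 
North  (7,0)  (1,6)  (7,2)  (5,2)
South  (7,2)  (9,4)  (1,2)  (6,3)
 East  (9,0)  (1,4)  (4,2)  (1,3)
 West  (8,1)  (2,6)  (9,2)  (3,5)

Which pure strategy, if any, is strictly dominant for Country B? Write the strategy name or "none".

II vs I: North: 6>0, South: 4>2, East: 4>0, West: 6>1.
II vs III: North: 6>2, South: 4>2, East: 4>2, West: 6>2.
II vs IV: North: 6>2, South: 4>3, East: 4>3, West: 6>5.
II strictly beats every other strategy against every opponent action, so it is strictly dominant.

II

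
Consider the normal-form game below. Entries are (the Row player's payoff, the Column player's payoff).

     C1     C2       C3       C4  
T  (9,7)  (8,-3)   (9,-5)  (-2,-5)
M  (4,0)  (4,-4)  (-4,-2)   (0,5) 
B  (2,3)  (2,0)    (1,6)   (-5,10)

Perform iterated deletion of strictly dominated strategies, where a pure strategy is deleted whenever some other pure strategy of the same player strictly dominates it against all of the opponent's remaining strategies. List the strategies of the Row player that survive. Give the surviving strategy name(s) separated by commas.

T, M

The Row player's strategy B is strictly dominated by T (C1: 9>2, C2: 8>2, C3: 9>1, C4: -2>-5) and is removed.
For the Column player, C1 strictly dominates C2 on the remaining rows (T: 7>-3, M: 0>-4); eliminate C2.
Column C3 is eliminated: C1 beats it against every remaining row (T: 7>-5, M: 0>-2).
Among the remaining strategies, none is strictly dominated by another pure strategy of the same player, so the elimination stops.
Surviving strategies — the Row player: {T, M}; the Column player: {C1, C4}.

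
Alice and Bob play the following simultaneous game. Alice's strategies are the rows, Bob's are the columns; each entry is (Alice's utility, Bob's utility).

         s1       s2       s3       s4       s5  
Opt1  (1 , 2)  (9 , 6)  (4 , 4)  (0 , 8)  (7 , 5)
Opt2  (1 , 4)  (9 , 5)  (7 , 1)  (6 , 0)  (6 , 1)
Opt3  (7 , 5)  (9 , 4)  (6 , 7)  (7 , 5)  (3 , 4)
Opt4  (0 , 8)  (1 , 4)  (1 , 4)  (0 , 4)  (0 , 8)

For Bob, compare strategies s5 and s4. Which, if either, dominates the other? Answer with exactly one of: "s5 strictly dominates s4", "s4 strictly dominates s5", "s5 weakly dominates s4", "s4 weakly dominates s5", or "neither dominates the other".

Compare s5 to s4 across each choice by Alice: Opt1: 5<8, Opt2: 1>0, Opt3: 4<5, Opt4: 8>4.
s5 does better at Opt2, Opt4 but worse at Opt1, Opt3; neither strategy dominates the other.

neither dominates the other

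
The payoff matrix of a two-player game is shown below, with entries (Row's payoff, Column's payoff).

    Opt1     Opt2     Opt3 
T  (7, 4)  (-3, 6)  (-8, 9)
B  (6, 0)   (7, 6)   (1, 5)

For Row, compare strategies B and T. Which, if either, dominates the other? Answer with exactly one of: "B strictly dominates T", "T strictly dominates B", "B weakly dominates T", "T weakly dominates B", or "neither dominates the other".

neither dominates the other

Compare B to T across each choice by Column: Opt1: 6<7, Opt2: 7>-3, Opt3: 1>-8.
B does better at Opt2, Opt3 but worse at Opt1; neither strategy dominates the other.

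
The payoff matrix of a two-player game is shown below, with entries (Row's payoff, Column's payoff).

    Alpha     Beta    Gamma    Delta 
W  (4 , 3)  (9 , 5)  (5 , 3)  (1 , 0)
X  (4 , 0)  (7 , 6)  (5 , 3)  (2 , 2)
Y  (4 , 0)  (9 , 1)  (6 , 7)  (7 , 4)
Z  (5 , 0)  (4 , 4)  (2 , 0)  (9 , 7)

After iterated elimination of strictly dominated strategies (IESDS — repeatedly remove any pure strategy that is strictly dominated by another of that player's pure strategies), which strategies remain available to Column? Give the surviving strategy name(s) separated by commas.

Beta, Gamma, Delta

Column Alpha is eliminated: Beta beats it against every remaining row (W: 5>3, X: 6>0, Y: 1>0, Z: 4>0).
Row X is eliminated: Y beats it against every remaining column (Beta: 9>7, Gamma: 6>5, Delta: 7>2).
Among the remaining strategies, none is strictly dominated by another pure strategy of the same player, so the elimination stops.
Surviving strategies — Row: {W, Y, Z}; Column: {Beta, Gamma, Delta}.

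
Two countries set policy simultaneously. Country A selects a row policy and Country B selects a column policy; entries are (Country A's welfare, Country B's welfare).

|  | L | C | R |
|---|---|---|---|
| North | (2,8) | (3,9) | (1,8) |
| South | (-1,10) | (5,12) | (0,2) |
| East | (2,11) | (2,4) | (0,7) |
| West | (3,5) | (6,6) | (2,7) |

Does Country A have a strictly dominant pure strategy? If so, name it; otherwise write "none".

West vs North: L: 3>2, C: 6>3, R: 2>1.
West vs South: L: 3>-1, C: 6>5, R: 2>0.
West vs East: L: 3>2, C: 6>2, R: 2>0.
West strictly beats every other strategy against every opponent action, so it is strictly dominant.

West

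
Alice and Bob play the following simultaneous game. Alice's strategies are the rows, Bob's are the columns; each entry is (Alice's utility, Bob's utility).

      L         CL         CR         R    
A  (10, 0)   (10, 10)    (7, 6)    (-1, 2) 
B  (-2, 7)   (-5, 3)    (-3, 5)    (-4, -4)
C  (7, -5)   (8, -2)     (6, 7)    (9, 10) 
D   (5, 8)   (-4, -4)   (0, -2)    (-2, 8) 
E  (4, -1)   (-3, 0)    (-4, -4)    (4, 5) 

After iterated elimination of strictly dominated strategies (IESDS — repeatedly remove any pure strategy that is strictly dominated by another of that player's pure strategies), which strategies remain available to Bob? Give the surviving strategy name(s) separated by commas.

For Alice, A strictly dominates B on the remaining columns (L: 10>-2, CL: 10>-5, CR: 7>-3, R: -1>-4); eliminate B.
Row D is eliminated: A beats it against every remaining column (L: 10>5, CL: 10>-4, CR: 7>0, R: -1>-2).
Row E is eliminated: C beats it against every remaining column (L: 7>4, CL: 8>-3, CR: 6>-4, R: 9>4).
For Bob, CL strictly dominates L on the remaining rows (A: 10>0, C: -2>-5); eliminate L.
Among the remaining strategies, none is strictly dominated by another pure strategy of the same player, so the elimination stops.
Surviving strategies — Alice: {A, C}; Bob: {CL, CR, R}.

CL, CR, R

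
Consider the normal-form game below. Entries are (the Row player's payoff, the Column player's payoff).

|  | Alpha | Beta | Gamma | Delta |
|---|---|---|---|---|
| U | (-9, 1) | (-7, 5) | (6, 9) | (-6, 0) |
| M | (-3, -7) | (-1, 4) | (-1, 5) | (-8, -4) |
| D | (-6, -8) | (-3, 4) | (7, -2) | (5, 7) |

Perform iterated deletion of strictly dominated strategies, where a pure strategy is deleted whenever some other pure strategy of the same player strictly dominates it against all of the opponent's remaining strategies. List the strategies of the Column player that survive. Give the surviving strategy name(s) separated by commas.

The Row player's strategy U is strictly dominated by D (Alpha: -6>-9, Beta: -3>-7, Gamma: 7>6, Delta: 5>-6) and is removed.
The Column player's strategy Alpha is strictly dominated by Beta (M: 4>-7, D: 4>-8) and is removed.
Among the remaining strategies, none is strictly dominated by another pure strategy of the same player, so the elimination stops.
Surviving strategies — the Row player: {M, D}; the Column player: {Beta, Gamma, Delta}.

Beta, Gamma, Delta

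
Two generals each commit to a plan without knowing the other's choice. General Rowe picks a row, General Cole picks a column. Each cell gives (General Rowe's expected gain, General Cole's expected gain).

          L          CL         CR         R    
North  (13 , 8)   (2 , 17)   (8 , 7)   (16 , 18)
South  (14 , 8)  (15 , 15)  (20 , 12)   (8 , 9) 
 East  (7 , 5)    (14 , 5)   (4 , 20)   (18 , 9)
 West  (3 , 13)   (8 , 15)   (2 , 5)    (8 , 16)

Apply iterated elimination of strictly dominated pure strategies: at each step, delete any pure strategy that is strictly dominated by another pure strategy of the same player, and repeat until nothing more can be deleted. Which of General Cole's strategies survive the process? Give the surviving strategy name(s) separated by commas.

CL, CR, R

Row West is eliminated: East beats it against every remaining column (L: 7>3, CL: 14>8, CR: 4>2, R: 18>8).
General Cole's strategy L is strictly dominated by R (North: 18>8, South: 9>8, East: 9>5) and is removed.
Among the remaining strategies, none is strictly dominated by another pure strategy of the same player, so the elimination stops.
Surviving strategies — General Rowe: {North, South, East}; General Cole: {CL, CR, R}.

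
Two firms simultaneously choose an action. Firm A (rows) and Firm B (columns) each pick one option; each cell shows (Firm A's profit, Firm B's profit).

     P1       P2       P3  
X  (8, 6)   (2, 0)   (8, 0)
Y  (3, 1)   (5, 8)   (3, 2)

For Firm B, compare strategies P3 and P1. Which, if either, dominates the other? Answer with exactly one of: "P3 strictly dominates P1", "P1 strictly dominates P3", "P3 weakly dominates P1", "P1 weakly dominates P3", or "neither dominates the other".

Compare P3 to P1 across each opponent action: X: 0<6, Y: 2>1.
P3 does better at Y but worse at X; neither strategy dominates the other.

neither dominates the other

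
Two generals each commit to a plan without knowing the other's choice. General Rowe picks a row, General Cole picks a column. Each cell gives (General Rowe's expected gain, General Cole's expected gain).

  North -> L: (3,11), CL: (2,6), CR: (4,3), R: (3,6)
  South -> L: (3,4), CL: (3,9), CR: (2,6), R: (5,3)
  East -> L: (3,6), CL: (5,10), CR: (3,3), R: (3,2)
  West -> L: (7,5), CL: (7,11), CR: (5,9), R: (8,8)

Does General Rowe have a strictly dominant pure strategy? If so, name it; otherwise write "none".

West

West vs North: L: 7>3, CL: 7>2, CR: 5>4, R: 8>3.
West vs South: L: 7>3, CL: 7>3, CR: 5>2, R: 8>5.
West vs East: L: 7>3, CL: 7>5, CR: 5>3, R: 8>3.
West strictly beats every other strategy against every opponent action, so it is strictly dominant.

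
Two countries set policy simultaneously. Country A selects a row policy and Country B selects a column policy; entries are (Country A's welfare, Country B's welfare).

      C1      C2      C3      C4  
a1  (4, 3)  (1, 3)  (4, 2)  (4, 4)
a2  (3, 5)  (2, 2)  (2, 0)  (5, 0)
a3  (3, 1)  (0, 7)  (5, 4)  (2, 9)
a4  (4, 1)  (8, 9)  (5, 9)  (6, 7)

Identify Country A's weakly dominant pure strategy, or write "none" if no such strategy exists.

a4 vs a1: C1: 4=4, C2: 8>1, C3: 5>4, C4: 6>4.
a4 vs a2: C1: 4>3, C2: 8>2, C3: 5>2, C4: 6>5.
a4 vs a3: C1: 4>3, C2: 8>0, C3: 5=5, C4: 6>2.
a4 is at least as good as every other strategy against every opponent action, so it is weakly dominant.

a4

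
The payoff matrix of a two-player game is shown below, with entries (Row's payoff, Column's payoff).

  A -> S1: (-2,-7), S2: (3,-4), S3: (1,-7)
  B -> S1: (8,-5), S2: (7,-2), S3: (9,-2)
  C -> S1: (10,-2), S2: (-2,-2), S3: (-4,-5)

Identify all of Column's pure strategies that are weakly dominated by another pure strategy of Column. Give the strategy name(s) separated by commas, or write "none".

S1: dominated, since S2 does at least as well everywhere (A: -4>-7, B: -2>-5, C: -2=-2).
S2: no other strategy beats it everywhere (S1 at A (-4>-7); S3 at A (-4>-7)).
S2 weakly dominates S3 — A: -4>-7, B: -2=-2, C: -2>-5.

S1, S3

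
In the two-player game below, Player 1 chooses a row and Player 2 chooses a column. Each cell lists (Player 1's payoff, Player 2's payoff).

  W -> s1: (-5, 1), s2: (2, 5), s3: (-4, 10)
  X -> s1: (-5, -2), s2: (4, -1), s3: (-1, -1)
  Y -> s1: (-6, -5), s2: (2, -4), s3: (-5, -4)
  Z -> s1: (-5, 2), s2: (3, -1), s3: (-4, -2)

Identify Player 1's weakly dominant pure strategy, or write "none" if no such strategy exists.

X

X vs W: s1: -5=-5, s2: 4>2, s3: -1>-4.
X vs Y: s1: -5>-6, s2: 4>2, s3: -1>-5.
X vs Z: s1: -5=-5, s2: 4>3, s3: -1>-4.
X is at least as good as every other strategy against every opponent action, so it is weakly dominant.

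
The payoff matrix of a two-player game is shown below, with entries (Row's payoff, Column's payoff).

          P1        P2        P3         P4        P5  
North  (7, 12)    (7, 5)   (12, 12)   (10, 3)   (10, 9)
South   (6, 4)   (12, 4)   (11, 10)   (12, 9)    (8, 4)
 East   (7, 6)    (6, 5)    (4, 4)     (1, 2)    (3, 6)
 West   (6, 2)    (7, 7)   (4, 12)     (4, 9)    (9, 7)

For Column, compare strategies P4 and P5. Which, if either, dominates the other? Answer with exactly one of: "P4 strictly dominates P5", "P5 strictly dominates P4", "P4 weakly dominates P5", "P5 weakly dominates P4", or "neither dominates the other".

P4's payoffs vs P5's, by Row's action — North: 3<9, South: 9>4, East: 2<6, West: 9>7.
P4 does better at South, West but worse at North, East; neither strategy dominates the other.

neither dominates the other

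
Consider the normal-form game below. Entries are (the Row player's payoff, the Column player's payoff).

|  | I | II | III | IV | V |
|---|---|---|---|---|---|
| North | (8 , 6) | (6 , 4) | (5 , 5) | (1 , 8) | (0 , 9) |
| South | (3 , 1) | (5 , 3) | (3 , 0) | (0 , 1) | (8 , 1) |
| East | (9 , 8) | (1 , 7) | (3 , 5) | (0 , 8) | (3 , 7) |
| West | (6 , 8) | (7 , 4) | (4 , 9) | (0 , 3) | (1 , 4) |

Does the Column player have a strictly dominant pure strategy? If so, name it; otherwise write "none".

I fails to dominate II at South (1<3).
II fails to dominate I at North (4<6).
III fails to dominate I at North (5<6).
IV fails to dominate I at South (1=1).
V fails to dominate I at South (1=1).
No single strategy dominates all the others.

none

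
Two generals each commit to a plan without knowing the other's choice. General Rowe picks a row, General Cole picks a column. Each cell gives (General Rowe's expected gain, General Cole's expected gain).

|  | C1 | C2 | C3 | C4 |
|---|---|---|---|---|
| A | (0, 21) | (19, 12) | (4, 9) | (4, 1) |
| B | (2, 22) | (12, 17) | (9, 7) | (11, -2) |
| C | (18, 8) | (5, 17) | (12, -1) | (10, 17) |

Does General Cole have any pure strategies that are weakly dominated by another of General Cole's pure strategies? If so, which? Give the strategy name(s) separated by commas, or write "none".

C1: no other strategy beats it everywhere (C2 at A (21>12); C3 at A (21>9); C4 at A (21>1)).
C2: no other strategy beats it everywhere (C1 at C (17>8); C3 at A (12>9); C4 at A (12>1)).
C1 weakly dominates C3 — A: 21>9, B: 22>7, C: 8>-1.
C4: dominated, since C2 does at least as well everywhere (A: 12>1, B: 17>-2, C: 17=17).

C3, C4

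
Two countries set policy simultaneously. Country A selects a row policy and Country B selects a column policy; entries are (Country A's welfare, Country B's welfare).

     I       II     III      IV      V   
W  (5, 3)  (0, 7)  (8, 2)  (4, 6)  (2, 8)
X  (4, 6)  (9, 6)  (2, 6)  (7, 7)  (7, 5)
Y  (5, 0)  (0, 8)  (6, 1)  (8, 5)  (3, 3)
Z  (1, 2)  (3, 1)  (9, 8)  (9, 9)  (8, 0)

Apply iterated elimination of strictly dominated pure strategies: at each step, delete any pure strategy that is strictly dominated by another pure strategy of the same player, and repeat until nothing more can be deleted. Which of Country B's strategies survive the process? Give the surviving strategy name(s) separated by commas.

IV

Country B's strategy I is strictly dominated by IV (W: 6>3, X: 7>6, Y: 5>0, Z: 9>2) and is removed.
Country A's strategy W is strictly dominated by Z (II: 3>0, III: 9>8, IV: 9>4, V: 8>2) and is removed.
For Country A, Z strictly dominates Y on the remaining columns (II: 3>0, III: 9>6, IV: 9>8, V: 8>3); eliminate Y.
For Country B, IV strictly dominates II on the remaining rows (X: 7>6, Z: 9>1); eliminate II.
For Country A, Z strictly dominates X on the remaining columns (III: 9>2, IV: 9>7, V: 8>7); eliminate X.
Country B's strategy III is strictly dominated by IV (Z: 9>8) and is removed.
For Country B, IV strictly dominates V on the remaining rows (Z: 9>0); eliminate V.
Among the remaining strategies, none is strictly dominated by another pure strategy of the same player, so the elimination stops.
Surviving strategies — Country A: {Z}; Country B: {IV}.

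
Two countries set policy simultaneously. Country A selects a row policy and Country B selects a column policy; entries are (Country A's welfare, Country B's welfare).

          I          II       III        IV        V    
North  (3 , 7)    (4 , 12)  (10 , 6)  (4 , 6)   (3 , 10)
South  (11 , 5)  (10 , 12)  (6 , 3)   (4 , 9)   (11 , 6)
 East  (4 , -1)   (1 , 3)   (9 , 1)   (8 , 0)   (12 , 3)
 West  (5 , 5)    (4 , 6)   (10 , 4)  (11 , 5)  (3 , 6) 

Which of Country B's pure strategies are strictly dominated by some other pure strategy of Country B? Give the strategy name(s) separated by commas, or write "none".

I, III, IV

I: dominated, since II does at least as well everywhere (North: 12>7, South: 12>5, East: 3>-1, West: 6>5).
II: no other strategy beats it everywhere (I at North (12>7); III at North (12>6); IV at North (12>6); V at North (12>10)).
III is strictly dominated by II (North: 12>6, South: 12>3, East: 3>1, West: 6>4).
IV is strictly dominated by II (North: 12>6, South: 12>9, East: 3>0, West: 6>5).
V is not dominated — it holds its own against I at North (10>7); II at East (3=3); III at North (10>6); IV at North (10>6).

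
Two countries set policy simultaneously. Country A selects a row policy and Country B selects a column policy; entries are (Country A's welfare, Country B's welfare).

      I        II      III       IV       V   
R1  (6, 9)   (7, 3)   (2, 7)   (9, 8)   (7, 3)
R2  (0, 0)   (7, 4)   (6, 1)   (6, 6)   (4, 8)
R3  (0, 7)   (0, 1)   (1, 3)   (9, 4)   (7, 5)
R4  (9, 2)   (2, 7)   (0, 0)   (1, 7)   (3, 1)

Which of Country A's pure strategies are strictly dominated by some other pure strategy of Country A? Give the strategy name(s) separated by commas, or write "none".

R1 is not dominated — it holds its own against R2 at I (6>0); R3 at I (6>0); R4 at II (7>2).
R2 is not dominated — it holds its own against R1 at II (7=7); R3 at I (0=0); R4 at II (7>2).
Nothing dominates R3: R1 at IV (9=9); R2 at I (0=0); R4 at III (1>0).
Nothing dominates R4: R1 at I (9>6); R2 at I (9>0); R3 at I (9>0).

none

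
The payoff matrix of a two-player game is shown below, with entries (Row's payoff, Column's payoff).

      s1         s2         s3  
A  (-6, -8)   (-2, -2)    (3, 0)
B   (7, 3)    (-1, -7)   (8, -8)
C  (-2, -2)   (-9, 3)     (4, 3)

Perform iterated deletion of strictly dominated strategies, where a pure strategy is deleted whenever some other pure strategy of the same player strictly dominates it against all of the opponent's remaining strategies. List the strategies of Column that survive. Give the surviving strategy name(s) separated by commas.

s1

Row A is eliminated: B beats it against every remaining column (s1: 7>-6, s2: -1>-2, s3: 8>3).
Row C is eliminated: B beats it against every remaining column (s1: 7>-2, s2: -1>-9, s3: 8>4).
For Column, s1 strictly dominates s2 on the remaining rows (B: 3>-7); eliminate s2.
Column s3 is eliminated: s1 beats it against every remaining row (B: 3>-8).
Among the remaining strategies, none is strictly dominated by another pure strategy of the same player, so the elimination stops.
Surviving strategies — Row: {B}; Column: {s1}.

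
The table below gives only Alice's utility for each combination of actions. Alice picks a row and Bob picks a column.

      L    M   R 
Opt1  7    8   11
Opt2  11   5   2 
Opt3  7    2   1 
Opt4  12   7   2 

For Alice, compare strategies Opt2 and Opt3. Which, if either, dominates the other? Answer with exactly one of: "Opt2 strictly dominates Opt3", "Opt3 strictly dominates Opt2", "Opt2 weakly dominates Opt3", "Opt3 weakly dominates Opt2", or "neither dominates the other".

Opt2's payoffs vs Opt3's, by Bob's action — L: 11>7, M: 5>2, R: 2>1.
Every comparison favours Opt2, so Opt2 strictly dominates Opt3.

Opt2 strictly dominates Opt3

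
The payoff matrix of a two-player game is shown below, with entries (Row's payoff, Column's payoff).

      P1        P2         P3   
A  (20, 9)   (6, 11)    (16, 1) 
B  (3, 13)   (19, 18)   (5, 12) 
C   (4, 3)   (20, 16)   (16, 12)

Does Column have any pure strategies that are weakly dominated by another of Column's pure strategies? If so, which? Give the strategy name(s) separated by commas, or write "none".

P1, P3

P1 is weakly dominated by P2 (A: 11>9, B: 18>13, C: 16>3).
P2 is not dominated — it holds its own against P1 at A (11>9); P3 at A (11>1).
P3: dominated, since P2 does at least as well everywhere (A: 11>1, B: 18>12, C: 16>12).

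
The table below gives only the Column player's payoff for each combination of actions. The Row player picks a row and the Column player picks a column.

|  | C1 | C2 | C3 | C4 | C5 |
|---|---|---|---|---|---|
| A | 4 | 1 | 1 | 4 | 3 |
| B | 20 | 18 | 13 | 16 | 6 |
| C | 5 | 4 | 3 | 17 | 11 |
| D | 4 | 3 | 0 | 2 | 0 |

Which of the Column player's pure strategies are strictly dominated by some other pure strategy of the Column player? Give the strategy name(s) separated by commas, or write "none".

C2, C3, C5

Nothing dominates C1: C2 at A (4>1); C3 at A (4>1); C4 at A (4=4); C5 at A (4>3).
C2: dominated, since C1 does at least as well everywhere (A: 4>1, B: 20>18, C: 5>4, D: 4>3).
C3 is strictly dominated by C1 (A: 4>1, B: 20>13, C: 5>3, D: 4>0).
Nothing dominates C4: C1 at A (4=4); C2 at A (4>1); C3 at A (4>1); C5 at A (4>3).
C5: dominated, since C4 does at least as well everywhere (A: 4>3, B: 16>6, C: 17>11, D: 2>0).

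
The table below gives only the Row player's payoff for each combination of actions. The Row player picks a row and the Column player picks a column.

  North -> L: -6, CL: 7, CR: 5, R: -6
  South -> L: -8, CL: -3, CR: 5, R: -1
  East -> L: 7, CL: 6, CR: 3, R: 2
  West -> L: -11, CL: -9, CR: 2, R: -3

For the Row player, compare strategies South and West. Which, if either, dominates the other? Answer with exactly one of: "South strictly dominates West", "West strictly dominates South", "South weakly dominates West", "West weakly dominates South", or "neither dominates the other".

South strictly dominates West

South's payoffs vs West's, by the Column player's action — L: -8>-11, CL: -3>-9, CR: 5>2, R: -1>-3.
Every comparison favours South, so South strictly dominates West.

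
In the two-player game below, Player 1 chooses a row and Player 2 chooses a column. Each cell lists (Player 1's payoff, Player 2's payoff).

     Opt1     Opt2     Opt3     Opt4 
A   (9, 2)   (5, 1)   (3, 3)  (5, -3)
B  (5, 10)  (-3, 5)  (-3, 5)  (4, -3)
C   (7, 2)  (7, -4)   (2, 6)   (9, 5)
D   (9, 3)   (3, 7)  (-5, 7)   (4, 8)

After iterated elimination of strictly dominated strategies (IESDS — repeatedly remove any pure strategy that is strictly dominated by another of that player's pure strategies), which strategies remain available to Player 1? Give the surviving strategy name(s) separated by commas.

A

For Player 1, A strictly dominates B on the remaining columns (Opt1: 9>5, Opt2: 5>-3, Opt3: 3>-3, Opt4: 5>4); eliminate B.
Column Opt1 is eliminated: Opt3 beats it against every remaining row (A: 3>2, C: 6>2, D: 7>3).
Row D is eliminated: A beats it against every remaining column (Opt2: 5>3, Opt3: 3>-5, Opt4: 5>4).
Column Opt2 is eliminated: Opt3 beats it against every remaining row (A: 3>1, C: 6>-4).
Column Opt4 is eliminated: Opt3 beats it against every remaining row (A: 3>-3, C: 6>5).
For Player 1, A strictly dominates C on the remaining columns (Opt3: 3>2); eliminate C.
Among the remaining strategies, none is strictly dominated by another pure strategy of the same player, so the elimination stops.
Surviving strategies — Player 1: {A}; Player 2: {Opt3}.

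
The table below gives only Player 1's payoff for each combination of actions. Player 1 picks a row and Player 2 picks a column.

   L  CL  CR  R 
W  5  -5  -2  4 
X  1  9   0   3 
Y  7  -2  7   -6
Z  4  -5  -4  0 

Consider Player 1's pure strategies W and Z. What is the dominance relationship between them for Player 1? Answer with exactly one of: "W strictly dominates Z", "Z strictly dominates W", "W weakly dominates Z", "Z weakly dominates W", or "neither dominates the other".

W weakly dominates Z

Compare W to Z across every action of Player 2: L: 5>4, CL: -5=-5, CR: -2>-4, R: 4>0.
W is at least as good everywhere and strictly better somewhere (tied only at CL), so W weakly but not strictly dominates Z.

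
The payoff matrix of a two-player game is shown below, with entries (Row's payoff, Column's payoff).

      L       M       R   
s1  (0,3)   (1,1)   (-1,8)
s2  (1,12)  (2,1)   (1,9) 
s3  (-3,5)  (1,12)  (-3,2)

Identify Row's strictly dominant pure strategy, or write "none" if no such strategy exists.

s2

s2 vs s1: L: 1>0, M: 2>1, R: 1>-1.
s2 vs s3: L: 1>-3, M: 2>1, R: 1>-3.
s2 strictly beats every other strategy against every opponent action, so it is strictly dominant.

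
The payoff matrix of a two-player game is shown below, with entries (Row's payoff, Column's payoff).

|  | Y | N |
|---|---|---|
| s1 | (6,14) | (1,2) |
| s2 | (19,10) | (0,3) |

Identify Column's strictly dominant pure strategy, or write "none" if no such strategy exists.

Y

Y vs N: s1: 14>2, s2: 10>3.
Y strictly beats every other strategy against every opponent action, so it is strictly dominant.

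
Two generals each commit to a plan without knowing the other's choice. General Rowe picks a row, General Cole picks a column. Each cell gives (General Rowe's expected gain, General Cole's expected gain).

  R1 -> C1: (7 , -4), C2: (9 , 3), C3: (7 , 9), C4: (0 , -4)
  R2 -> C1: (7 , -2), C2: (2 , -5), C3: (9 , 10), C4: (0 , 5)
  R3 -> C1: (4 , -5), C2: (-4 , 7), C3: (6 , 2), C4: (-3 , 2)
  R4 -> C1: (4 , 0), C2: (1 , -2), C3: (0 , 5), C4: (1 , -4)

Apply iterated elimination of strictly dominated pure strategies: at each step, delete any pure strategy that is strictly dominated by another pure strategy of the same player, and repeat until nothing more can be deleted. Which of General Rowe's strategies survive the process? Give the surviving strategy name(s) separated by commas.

Row R3 is eliminated: R1 beats it against every remaining column (C1: 7>4, C2: 9>-4, C3: 7>6, C4: 0>-3).
General Cole's strategy C1 is strictly dominated by C3 (R1: 9>-4, R2: 10>-2, R4: 5>0) and is removed.
Column C2 is eliminated: C3 beats it against every remaining row (R1: 9>3, R2: 10>-5, R4: 5>-2).
Column C4 is eliminated: C3 beats it against every remaining row (R1: 9>-4, R2: 10>5, R4: 5>-4).
Row R1 is eliminated: R2 beats it against every remaining column (C3: 9>7).
Row R4 is eliminated: R2 beats it against every remaining column (C3: 9>0).
Among the remaining strategies, none is strictly dominated by another pure strategy of the same player, so the elimination stops.
Surviving strategies — General Rowe: {R2}; General Cole: {C3}.

R2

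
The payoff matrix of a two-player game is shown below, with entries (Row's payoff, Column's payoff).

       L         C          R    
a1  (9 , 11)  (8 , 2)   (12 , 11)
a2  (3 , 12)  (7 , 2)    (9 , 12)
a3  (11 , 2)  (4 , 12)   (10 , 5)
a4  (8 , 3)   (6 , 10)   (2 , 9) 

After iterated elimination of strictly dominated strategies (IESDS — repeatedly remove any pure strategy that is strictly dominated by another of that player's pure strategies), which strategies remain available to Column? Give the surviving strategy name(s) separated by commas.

L, C, R

Row's strategy a2 is strictly dominated by a1 (L: 9>3, C: 8>7, R: 12>9) and is removed.
Row a4 is eliminated: a1 beats it against every remaining column (L: 9>8, C: 8>6, R: 12>2).
Among the remaining strategies, none is strictly dominated by another pure strategy of the same player, so the elimination stops.
Surviving strategies — Row: {a1, a3}; Column: {L, C, R}.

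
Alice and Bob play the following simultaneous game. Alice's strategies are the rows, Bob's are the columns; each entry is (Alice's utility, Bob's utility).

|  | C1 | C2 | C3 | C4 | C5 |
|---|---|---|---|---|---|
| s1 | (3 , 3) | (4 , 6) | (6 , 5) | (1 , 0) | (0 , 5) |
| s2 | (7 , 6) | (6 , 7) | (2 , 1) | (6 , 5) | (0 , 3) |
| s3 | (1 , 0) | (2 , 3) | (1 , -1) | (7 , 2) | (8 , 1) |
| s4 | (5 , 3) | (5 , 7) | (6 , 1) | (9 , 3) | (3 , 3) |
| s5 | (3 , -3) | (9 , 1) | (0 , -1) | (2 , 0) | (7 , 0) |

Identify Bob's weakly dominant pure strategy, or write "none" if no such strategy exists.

C2

C2 vs C1: s1: 6>3, s2: 7>6, s3: 3>0, s4: 7>3, s5: 1>-3.
C2 vs C3: s1: 6>5, s2: 7>1, s3: 3>-1, s4: 7>1, s5: 1>-1.
C2 vs C4: s1: 6>0, s2: 7>5, s3: 3>2, s4: 7>3, s5: 1>0.
C2 vs C5: s1: 6>5, s2: 7>3, s3: 3>1, s4: 7>3, s5: 1>0.
C2 is at least as good as every other strategy against every opponent action, so it is weakly dominant.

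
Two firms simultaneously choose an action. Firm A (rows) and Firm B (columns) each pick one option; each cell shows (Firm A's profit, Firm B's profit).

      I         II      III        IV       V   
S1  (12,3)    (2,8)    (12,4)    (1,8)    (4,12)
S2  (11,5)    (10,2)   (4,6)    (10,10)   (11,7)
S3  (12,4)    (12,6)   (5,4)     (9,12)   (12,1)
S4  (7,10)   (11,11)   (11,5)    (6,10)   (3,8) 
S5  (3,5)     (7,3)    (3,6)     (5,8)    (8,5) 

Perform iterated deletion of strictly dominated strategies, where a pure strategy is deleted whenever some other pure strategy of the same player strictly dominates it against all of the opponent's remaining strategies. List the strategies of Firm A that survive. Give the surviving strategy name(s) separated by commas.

For Firm A, S2 strictly dominates S5 on the remaining columns (I: 11>3, II: 10>7, III: 4>3, IV: 10>5, V: 11>8); eliminate S5.
Column III is eliminated: IV beats it against every remaining row (S1: 8>4, S2: 10>6, S3: 12>4, S4: 10>5).
For Firm A, S3 strictly dominates S4 on the remaining columns (I: 12>7, II: 12>11, IV: 9>6, V: 12>3); eliminate S4.
Column I is eliminated: IV beats it against every remaining row (S1: 8>3, S2: 10>5, S3: 12>4).
For Firm A, S2 strictly dominates S1 on the remaining columns (II: 10>2, IV: 10>1, V: 11>4); eliminate S1.
For Firm B, IV strictly dominates II on the remaining rows (S2: 10>2, S3: 12>6); eliminate II.
Column V is eliminated: IV beats it against every remaining row (S2: 10>7, S3: 12>1).
For Firm A, S2 strictly dominates S3 on the remaining columns (IV: 10>9); eliminate S3.
Among the remaining strategies, none is strictly dominated by another pure strategy of the same player, so the elimination stops.
Surviving strategies — Firm A: {S2}; Firm B: {IV}.

S2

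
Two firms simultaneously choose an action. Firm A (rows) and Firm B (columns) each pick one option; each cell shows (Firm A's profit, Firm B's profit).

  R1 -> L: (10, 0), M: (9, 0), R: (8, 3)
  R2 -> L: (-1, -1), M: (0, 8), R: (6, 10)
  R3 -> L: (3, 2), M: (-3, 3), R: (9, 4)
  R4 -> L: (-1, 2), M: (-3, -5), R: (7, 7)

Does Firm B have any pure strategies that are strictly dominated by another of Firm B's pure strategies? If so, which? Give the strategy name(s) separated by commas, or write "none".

L is strictly dominated by R (R1: 3>0, R2: 10>-1, R3: 4>2, R4: 7>2).
M is strictly dominated by R (R1: 3>0, R2: 10>8, R3: 4>3, R4: 7>-5).
Nothing dominates R: L at R1 (3>0); M at R1 (3>0).

L, M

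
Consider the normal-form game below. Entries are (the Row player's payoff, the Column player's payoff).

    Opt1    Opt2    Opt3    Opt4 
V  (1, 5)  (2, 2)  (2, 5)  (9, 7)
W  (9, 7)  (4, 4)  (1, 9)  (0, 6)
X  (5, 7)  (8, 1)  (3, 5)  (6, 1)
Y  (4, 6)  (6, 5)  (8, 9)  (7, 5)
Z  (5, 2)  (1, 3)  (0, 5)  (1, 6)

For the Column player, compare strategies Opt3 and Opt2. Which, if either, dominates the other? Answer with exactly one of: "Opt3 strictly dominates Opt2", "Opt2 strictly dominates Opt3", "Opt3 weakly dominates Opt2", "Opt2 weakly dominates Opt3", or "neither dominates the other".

Compare Opt3 to Opt2 across every action of the Row player: V: 5>2, W: 9>4, X: 5>1, Y: 9>5, Z: 5>3.
Every comparison favours Opt3, so Opt3 strictly dominates Opt2.

Opt3 strictly dominates Opt2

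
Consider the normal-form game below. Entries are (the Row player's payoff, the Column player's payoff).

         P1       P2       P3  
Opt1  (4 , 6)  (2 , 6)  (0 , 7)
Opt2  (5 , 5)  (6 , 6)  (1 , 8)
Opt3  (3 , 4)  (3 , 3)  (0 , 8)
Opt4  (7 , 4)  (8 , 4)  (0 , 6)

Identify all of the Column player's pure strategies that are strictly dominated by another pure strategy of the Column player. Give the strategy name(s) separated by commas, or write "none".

P1: dominated, since P3 does at least as well everywhere (Opt1: 7>6, Opt2: 8>5, Opt3: 8>4, Opt4: 6>4).
P2 is strictly dominated by P3 (Opt1: 7>6, Opt2: 8>6, Opt3: 8>3, Opt4: 6>4).
Nothing dominates P3: P1 at Opt1 (7>6); P2 at Opt1 (7>6).

P1, P2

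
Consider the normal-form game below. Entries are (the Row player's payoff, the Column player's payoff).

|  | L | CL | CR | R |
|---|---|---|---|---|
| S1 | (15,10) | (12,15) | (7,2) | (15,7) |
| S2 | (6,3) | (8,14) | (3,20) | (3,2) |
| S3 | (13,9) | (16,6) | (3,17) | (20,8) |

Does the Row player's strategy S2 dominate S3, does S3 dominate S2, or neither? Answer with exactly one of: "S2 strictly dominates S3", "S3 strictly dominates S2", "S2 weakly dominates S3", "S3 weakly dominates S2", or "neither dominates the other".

Compare S2 to S3 across each choice by the Column player: L: 6<13, CL: 8<16, CR: 3=3, R: 3<20.
S3 is at least as good everywhere and strictly better somewhere (tied at CR), so S3 weakly dominates S2.

S3 weakly dominates S2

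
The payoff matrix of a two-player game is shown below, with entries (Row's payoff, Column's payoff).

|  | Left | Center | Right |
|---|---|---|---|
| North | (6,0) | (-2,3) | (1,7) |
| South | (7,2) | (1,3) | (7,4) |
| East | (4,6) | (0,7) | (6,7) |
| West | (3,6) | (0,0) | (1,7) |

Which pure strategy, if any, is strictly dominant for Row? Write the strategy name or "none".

South vs North: Left: 7>6, Center: 1>-2, Right: 7>1.
South vs East: Left: 7>4, Center: 1>0, Right: 7>6.
South vs West: Left: 7>3, Center: 1>0, Right: 7>1.
South strictly beats every other strategy against every opponent action, so it is strictly dominant.

South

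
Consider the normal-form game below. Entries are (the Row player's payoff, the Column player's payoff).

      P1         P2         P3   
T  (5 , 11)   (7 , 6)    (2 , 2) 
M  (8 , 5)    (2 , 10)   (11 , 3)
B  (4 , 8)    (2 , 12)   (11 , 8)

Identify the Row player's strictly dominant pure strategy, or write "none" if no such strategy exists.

none

T fails to dominate M at P1 (5<8).
M fails to dominate T at P2 (2<7).
B fails to dominate T at P1 (4<5).
No single strategy dominates all the others.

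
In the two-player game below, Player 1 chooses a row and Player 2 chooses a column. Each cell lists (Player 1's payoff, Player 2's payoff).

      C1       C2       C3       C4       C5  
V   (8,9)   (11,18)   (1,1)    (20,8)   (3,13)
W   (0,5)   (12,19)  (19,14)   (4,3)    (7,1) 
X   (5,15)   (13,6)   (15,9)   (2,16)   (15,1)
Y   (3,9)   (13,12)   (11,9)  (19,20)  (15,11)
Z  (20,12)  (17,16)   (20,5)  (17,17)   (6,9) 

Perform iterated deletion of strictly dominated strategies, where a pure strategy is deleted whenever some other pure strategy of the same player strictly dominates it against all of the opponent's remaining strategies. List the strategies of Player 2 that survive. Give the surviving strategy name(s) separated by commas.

C2, C4

Column C5 is eliminated: C2 beats it against every remaining row (V: 18>13, W: 19>1, X: 6>1, Y: 12>11, Z: 16>9).
Player 1's strategy W is strictly dominated by Z (C1: 20>0, C2: 17>12, C3: 20>19, C4: 17>4) and is removed.
For Player 1, Z strictly dominates X on the remaining columns (C1: 20>5, C2: 17>13, C3: 20>15, C4: 17>2); eliminate X.
For Player 2, C2 strictly dominates C1 on the remaining rows (V: 18>9, Y: 12>9, Z: 16>12); eliminate C1.
Player 2's strategy C3 is strictly dominated by C2 (V: 18>1, Y: 12>9, Z: 16>5) and is removed.
Among the remaining strategies, none is strictly dominated by another pure strategy of the same player, so the elimination stops.
Surviving strategies — Player 1: {V, Y, Z}; Player 2: {C2, C4}.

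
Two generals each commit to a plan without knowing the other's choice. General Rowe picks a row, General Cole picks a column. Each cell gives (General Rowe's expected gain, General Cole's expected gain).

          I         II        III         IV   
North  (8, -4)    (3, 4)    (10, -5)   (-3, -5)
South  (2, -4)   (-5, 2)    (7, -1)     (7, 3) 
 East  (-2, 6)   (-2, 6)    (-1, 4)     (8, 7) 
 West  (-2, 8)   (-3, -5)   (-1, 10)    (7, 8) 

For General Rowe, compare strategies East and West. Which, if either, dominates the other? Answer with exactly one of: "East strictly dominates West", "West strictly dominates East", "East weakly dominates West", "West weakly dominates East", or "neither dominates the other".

East weakly dominates West

Compare East to West across each opponent action: I: -2=-2, II: -2>-3, III: -1=-1, IV: 8>7.
East is at least as good everywhere and strictly better somewhere (tied only at I, III), so East weakly but not strictly dominates West.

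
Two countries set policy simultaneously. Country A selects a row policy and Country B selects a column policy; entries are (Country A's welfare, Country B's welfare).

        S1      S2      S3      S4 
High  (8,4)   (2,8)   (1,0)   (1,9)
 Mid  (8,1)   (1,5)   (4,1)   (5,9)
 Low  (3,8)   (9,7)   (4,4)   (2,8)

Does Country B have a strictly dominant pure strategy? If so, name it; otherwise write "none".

none

S1 fails to dominate S2 at High (4<8).
S2 fails to dominate S1 at Low (7<8).
S3 fails to dominate S1 at High (0<4).
S4 fails to dominate S1 at Low (8=8).
No single strategy dominates all the others.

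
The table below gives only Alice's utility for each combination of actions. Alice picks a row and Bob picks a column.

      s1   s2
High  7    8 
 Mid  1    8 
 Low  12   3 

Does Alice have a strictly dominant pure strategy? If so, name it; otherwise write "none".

High fails to dominate Mid at s2 (8=8).
Mid fails to dominate High at s1 (1<7).
Low fails to dominate High at s2 (3<8).
No single strategy dominates all the others.

none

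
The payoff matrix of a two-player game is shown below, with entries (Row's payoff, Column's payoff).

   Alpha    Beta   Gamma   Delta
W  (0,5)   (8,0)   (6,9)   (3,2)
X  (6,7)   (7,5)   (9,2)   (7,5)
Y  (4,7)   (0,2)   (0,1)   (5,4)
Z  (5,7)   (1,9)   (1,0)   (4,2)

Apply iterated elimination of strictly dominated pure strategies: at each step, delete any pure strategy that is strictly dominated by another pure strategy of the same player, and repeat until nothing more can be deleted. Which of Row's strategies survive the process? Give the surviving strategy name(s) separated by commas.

X

For Row, X strictly dominates Y on the remaining columns (Alpha: 6>4, Beta: 7>0, Gamma: 9>0, Delta: 7>5); eliminate Y.
For Row, X strictly dominates Z on the remaining columns (Alpha: 6>5, Beta: 7>1, Gamma: 9>1, Delta: 7>4); eliminate Z.
Column's strategy Beta is strictly dominated by Alpha (W: 5>0, X: 7>5) and is removed.
Row W is eliminated: X beats it against every remaining column (Alpha: 6>0, Gamma: 9>6, Delta: 7>3).
Column Gamma is eliminated: Alpha beats it against every remaining row (X: 7>2).
For Column, Alpha strictly dominates Delta on the remaining rows (X: 7>5); eliminate Delta.
Among the remaining strategies, none is strictly dominated by another pure strategy of the same player, so the elimination stops.
Surviving strategies — Row: {X}; Column: {Alpha}.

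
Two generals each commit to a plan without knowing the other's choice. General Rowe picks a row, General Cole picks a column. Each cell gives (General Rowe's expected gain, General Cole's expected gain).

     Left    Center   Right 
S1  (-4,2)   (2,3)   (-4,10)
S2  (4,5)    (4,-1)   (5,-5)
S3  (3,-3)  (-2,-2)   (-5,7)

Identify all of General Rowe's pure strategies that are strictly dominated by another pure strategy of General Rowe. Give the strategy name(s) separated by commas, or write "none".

S2 strictly dominates S1 — Left: 4>-4, Center: 4>2, Right: 5>-4.
S2 is not dominated — it holds its own against S1 at Left (4>-4); S3 at Left (4>3).
S3 is strictly dominated by S2 (Left: 4>3, Center: 4>-2, Right: 5>-5).

S1, S3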